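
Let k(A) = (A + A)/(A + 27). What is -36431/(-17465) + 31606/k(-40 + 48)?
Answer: 9660270273/139720 ≈ 69140.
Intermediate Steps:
k(A) = 2*A/(27 + A) (k(A) = (2*A)/(27 + A) = 2*A/(27 + A))
-36431/(-17465) + 31606/k(-40 + 48) = -36431/(-17465) + 31606/((2*(-40 + 48)/(27 + (-40 + 48)))) = -36431*(-1/17465) + 31606/((2*8/(27 + 8))) = 36431/17465 + 31606/((2*8/35)) = 36431/17465 + 31606/((2*8*(1/35))) = 36431/17465 + 31606/(16/35) = 36431/17465 + 31606*(35/16) = 36431/17465 + 553105/8 = 9660270273/139720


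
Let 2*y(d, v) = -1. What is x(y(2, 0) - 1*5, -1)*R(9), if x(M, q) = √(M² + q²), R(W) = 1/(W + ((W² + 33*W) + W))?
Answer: 5*√5/792 ≈ 0.014117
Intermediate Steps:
y(d, v) = -½ (y(d, v) = (½)*(-1) = -½)
R(W) = 1/(W² + 35*W) (R(W) = 1/(W + (W² + 34*W)) = 1/(W² + 35*W))
x(y(2, 0) - 1*5, -1)*R(9) = √((-½ - 1*5)² + (-1)²)*(1/(9*(35 + 9))) = √((-½ - 5)² + 1)*((⅑)/44) = √((-11/2)² + 1)*((⅑)*(1/44)) = √(121/4 + 1)*(1/396) = √(125/4)*(1/396) = (5*√5/2)*(1/396) = 5*√5/792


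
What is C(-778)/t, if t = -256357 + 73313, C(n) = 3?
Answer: -3/183044 ≈ -1.6390e-5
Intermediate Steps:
t = -183044
C(-778)/t = 3/(-183044) = 3*(-1/183044) = -3/183044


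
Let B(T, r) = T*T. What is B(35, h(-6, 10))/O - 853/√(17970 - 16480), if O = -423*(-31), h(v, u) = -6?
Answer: 1225/13113 - 853*√1490/1490 ≈ -22.005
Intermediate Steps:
O = 13113
B(T, r) = T²
B(35, h(-6, 10))/O - 853/√(17970 - 16480) = 35²/13113 - 853/√(17970 - 16480) = 1225*(1/13113) - 853*√1490/1490 = 1225/13113 - 853*√1490/1490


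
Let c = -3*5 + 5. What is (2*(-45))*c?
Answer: 900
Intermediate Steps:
c = -10 (c = -15 + 5 = -10)
(2*(-45))*c = (2*(-45))*(-10) = -90*(-10) = 900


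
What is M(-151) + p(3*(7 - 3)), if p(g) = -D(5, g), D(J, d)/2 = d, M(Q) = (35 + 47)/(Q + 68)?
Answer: -2074/83 ≈ -24.988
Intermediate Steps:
M(Q) = 82/(68 + Q)
D(J, d) = 2*d
p(g) = -2*g
M(-151) + p(3*(7 - 3)) = 82/(68 - 151) - 6*(7 - 3) = 82/(-83) - 6*4 = 82*(-1/83) - 2*12 = -82/83 - 24 = -2074/83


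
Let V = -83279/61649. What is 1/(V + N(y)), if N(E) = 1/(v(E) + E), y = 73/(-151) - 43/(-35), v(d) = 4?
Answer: -220861946/251807971 ≈ -0.87710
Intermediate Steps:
y = 3938/5285 (y = 73*(-1/151) - 43*(-1/35) = -73/151 + 43/35 = 3938/5285 ≈ 0.74513)
V = -11897/8807 (V = -83279*1/61649 = -11897/8807 ≈ -1.3509)
N(E) = 1/(4 + E)
1/(V + N(y)) = 1/(-11897/8807 + 1/(4 + 3938/5285)) = 1/(-11897/8807 + 1/(25078/5285)) = 1/(-11897/8807 + 5285/25078) = 1/(-251807971/220861946) = -220861946/251807971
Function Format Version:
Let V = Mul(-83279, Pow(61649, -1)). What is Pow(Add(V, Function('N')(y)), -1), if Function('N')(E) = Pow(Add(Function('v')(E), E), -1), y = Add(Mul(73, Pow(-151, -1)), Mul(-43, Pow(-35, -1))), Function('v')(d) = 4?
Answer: Rational(-220861946, 251807971) ≈ -0.87710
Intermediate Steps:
y = Rational(3938, 5285) (y = Add(Mul(73, Rational(-1, 151)), Mul(-43, Rational(-1, 35))) = Add(Rational(-73, 151), Rational(43, 35)) = Rational(3938, 5285) ≈ 0.74513)
V = Rational(-11897, 8807) (V = Mul(-83279, Rational(1, 61649)) = Rational(-11897, 8807) ≈ -1.3509)
Function('N')(E) = Pow(Add(4, E), -1)
Pow(Add(V, Function('N')(y)), -1) = Pow(Add(Rational(-11897, 8807), Pow(Add(4, Rational(3938, 5285)), -1)), -1) = Pow(Add(Rational(-11897, 8807), Pow(Rational(25078, 5285), -1)), -1) = Pow(Add(Rational(-11897, 8807), Rational(5285, 25078)), -1) = Pow(Rational(-251807971, 220861946), -1) = Rational(-220861946, 251807971)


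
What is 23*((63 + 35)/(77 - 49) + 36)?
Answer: 1817/2 ≈ 908.50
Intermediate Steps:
23*((63 + 35)/(77 - 49) + 36) = 23*(98/28 + 36) = 23*(98*(1/28) + 36) = 23*(7/2 + 36) = 23*(79/2) = 1817/2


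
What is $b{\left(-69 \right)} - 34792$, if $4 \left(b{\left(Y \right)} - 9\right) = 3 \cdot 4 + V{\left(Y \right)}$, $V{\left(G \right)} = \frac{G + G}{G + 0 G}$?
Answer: $- \frac{69559}{2} \approx -34780.0$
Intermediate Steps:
$V{\left(G \right)} = 2$ ($V{\left(G \right)} = \frac{2 G}{G + 0} = \frac{2 G}{G} = 2$)
$b{\left(Y \right)} = \frac{25}{2}$ ($b{\left(Y \right)} = 9 + \frac{3 \cdot 4 + 2}{4} = 9 + \frac{12 + 2}{4} = 9 + \frac{1}{4} \cdot 14 = 9 + \frac{7}{2} = \frac{25}{2}$)
$b{\left(-69 \right)} - 34792 = \frac{25}{2} - 34792 = - \frac{69559}{2}$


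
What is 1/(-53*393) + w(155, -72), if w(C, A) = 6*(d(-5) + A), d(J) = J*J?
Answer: -5873779/20829 ≈ -282.00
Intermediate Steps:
d(J) = J**2
w(C, A) = 150 + 6*A (w(C, A) = 6*((-5)**2 + A) = 6*(25 + A) = 150 + 6*A)
1/(-53*393) + w(155, -72) = 1/(-53*393) + (150 + 6*(-72)) = 1/(-20829) + (150 - 432) = -1/20829 - 282 = -5873779/20829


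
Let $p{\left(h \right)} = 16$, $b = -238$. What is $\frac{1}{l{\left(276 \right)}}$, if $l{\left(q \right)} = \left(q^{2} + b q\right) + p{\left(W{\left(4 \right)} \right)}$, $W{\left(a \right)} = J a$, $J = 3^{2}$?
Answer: $\frac{1}{10504} \approx 9.5202 \cdot 10^{-5}$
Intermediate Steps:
$J = 9$
$W{\left(a \right)} = 9 a$
$l{\left(q \right)} = 16 + q^{2} - 238 q$ ($l{\left(q \right)} = \left(q^{2} - 238 q\right) + 16 = 16 + q^{2} - 238 q$)
$\frac{1}{l{\left(276 \right)}} = \frac{1}{16 + 276^{2} - 65688} = \frac{1}{16 + 76176 - 65688} = \frac{1}{10504}$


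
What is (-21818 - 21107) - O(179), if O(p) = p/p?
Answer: -42926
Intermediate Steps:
O(p) = 1
(-21818 - 21107) - O(179) = (-21818 - 21107) - 1*1 = -42925 - 1 = -42926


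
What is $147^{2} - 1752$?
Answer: $19857$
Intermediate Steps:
$147^{2} - 1752 = 21609 + \left(-18969 + 17217\right) = 21609 - 1752 = 19857$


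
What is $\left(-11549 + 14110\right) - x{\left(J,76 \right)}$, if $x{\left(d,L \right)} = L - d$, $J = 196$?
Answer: $2681$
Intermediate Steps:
$\left(-11549 + 14110\right) - x{\left(J,76 \right)} = \left(-11549 + 14110\right) - \left(76 - 196\right) = 2561 - \left(76 - 196\right) = 2561 - -120 = 2561 + 120 = 2681$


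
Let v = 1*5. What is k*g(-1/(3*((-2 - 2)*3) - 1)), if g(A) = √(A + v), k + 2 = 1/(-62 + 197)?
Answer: -269*√6882/4995 ≈ -4.4676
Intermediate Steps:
v = 5
k = -269/135 (k = -2 + 1/(-62 + 197) = -2 + 1/135 = -269/135 ≈ -1.9926)
g(A) = √(5 + A) (g(A) = √(A + 5) = √(5 + A))
k*g(-1/(3*((-2 - 2)*3) - 1)) = -269*√(5 - 1/(3*((-2 - 2)*3) - 1))/135 = -269*√(5 - 1/(3*(-4*3) - 1))/135 = -269*√(5 - 1/(3*(-12) - 1))/135 = -269*√(5 - 1/(-36 - 1))/135 = -269*√(5 - 1/(-37))/135 = -269*√(5 - 1*(-1/37))/135 = -269*√(5 + 1/37)/135 = -269*√6882/4995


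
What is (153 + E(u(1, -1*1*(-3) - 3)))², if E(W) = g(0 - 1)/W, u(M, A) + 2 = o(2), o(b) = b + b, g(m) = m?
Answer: 93025/4 ≈ 23256.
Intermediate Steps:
o(b) = 2*b
u(M, A) = 2 (u(M, A) = -2 + 2*2 = -2 + 4 = 2)
E(W) = -1/W (E(W) = (0 - 1)/W = -1/W)
(153 + E(u(1, -1*1*(-3) - 3)))² = (153 - 1/2)² = (153 - 1*½)² = (153 - ½)² = (305/2)² = 93025/4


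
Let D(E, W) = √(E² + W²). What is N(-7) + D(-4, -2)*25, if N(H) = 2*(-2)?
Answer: -4 + 50*√5 ≈ 107.80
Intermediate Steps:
N(H) = -4
N(-7) + D(-4, -2)*25 = -4 + √((-4)² + (-2)²)*25 = -4 + √(16 + 4)*25 = -4 + √20*25 = -4 + (2*√5)*25 = -4 + 50*√5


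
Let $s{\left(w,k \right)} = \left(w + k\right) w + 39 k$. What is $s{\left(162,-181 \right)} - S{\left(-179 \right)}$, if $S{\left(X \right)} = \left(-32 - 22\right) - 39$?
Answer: $-10044$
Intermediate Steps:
$s{\left(w,k \right)} = 39 k + w \left(k + w\right)$ ($s{\left(w,k \right)} = \left(k + w\right) w + 39 k = w \left(k + w\right) + 39 k = 39 k + w \left(k + w\right)$)
$S{\left(X \right)} = -93$ ($S{\left(X \right)} = -54 - 39 = -93$)
$s{\left(162,-181 \right)} - S{\left(-179 \right)} = \left(162^{2} + 39 \left(-181\right) - 29322\right) - -93 = \left(26244 - 7059 - 29322\right) + 93 = -10137 + 93 = -10044$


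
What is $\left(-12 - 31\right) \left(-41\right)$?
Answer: $1763$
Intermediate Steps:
$\left(-12 - 31\right) \left(-41\right) = \left(-43\right) \left(-41\right) = 1763$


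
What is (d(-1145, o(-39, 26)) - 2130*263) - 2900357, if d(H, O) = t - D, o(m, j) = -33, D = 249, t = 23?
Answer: -3460773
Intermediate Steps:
d(H, O) = -226 (d(H, O) = 23 - 1*249 = 23 - 249 = -226)
(d(-1145, o(-39, 26)) - 2130*263) - 2900357 = (-226 - 2130*263) - 2900357 = (-226 - 560190) - 2900357 = -560416 - 2900357 = -3460773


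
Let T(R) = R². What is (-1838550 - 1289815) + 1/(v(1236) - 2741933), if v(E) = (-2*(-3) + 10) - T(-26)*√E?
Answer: -23517621574833107762/7517544012553 + 1352*√309/7517544012553 ≈ -3.1284e+6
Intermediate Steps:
v(E) = 16 - 676*√E (v(E) = (-2*(-3) + 10) - (-26)²*√E = (6 + 10) - 676*√E = 16 - 676*√E)
(-1838550 - 1289815) + 1/(v(1236) - 2741933) = (-1838550 - 1289815) + 1/((16 - 1352*√309) - 2741933) = -3128365 + 1/((16 - 1352*√309) - 2741933) = -3128365 + 1/(-2741917 - 1352*√309)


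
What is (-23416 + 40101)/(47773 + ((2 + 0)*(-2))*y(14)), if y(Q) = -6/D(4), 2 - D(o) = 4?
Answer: 16685/47761 ≈ 0.34934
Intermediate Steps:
D(o) = -2 (D(o) = 2 - 1*4 = 2 - 4 = -2)
y(Q) = 3 (y(Q) = -6/(-2) = -6*(-1/2) = 3)
(-23416 + 40101)/(47773 + ((2 + 0)*(-2))*y(14)) = (-23416 + 40101)/(47773 + ((2 + 0)*(-2))*3) = 16685/(47773 + (2*(-2))*3) = 16685/(47773 - 4*3) = 16685/(47773 - 12) = 16685/47761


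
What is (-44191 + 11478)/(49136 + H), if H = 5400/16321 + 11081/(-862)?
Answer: -460229448526/691103543271 ≈ -0.66593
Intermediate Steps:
H = -176198201/14068702 (H = 5400*(1/16321) + 11081*(-1/862) = 5400/16321 - 11081/862 = -176198201/14068702 ≈ -12.524)
(-44191 + 11478)/(49136 + H) = (-44191 + 11478)/(49136 - 176198201/14068702) = -32713/691103543271/14068702 = -32713*14068702/691103543271 = -460229448526/691103543271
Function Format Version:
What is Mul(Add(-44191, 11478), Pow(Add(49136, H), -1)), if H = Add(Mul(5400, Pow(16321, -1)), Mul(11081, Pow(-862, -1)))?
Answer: Rational(-460229448526, 691103543271) ≈ -0.66593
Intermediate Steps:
H = Rational(-176198201, 14068702) (H = Add(Mul(5400, Rational(1, 16321)), Mul(11081, Rational(-1, 862))) = Add(Rational(5400, 16321), Rational(-11081, 862)) = Rational(-176198201, 14068702) ≈ -12.524)
Mul(Add(-44191, 11478), Pow(Add(49136, H), -1)) = Mul(Add(-44191, 11478), Pow(Add(49136, Rational(-176198201, 14068702)), -1)) = Mul(-32713, Pow(Rational(691103543271, 14068702), -1)) = Mul(-32713, Rational(14068702, 691103543271)) = Rational(-460229448526, 691103543271)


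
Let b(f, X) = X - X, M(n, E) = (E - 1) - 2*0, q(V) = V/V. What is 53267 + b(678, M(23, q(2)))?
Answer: 53267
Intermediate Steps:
q(V) = 1
M(n, E) = -1 + E (M(n, E) = (-1 + E) + 0 = -1 + E)
b(f, X) = 0
53267 + b(678, M(23, q(2))) = 53267 + 0 = 53267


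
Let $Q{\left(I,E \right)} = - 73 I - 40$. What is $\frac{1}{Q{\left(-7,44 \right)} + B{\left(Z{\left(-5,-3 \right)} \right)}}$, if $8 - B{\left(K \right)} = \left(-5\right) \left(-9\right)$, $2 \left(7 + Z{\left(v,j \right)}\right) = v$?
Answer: $\frac{1}{434} \approx 0.0023041$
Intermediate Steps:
$Z{\left(v,j \right)} = -7 + \frac{v}{2}$
$B{\left(K \right)} = -37$ ($B{\left(K \right)} = 8 - \left(-5\right) \left(-9\right) = 8 - 45 = -37$)
$Q{\left(I,E \right)} = -40 - 73 I$
$\frac{1}{Q{\left(-7,44 \right)} + B{\left(Z{\left(-5,-3 \right)} \right)}} = \frac{1}{\left(-40 - -511\right) - 37} = \frac{1}{\left(-40 + 511\right) - 37} = \frac{1}{471 - 37} = \frac{1}{434}$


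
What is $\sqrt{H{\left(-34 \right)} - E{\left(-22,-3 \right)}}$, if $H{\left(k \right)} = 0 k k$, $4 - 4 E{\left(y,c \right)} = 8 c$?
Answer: $i \sqrt{7} \approx 2.6458 i$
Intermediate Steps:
$E{\left(y,c \right)} = 1 - 2 c$ ($E{\left(y,c \right)} = 1 - \frac{8 c}{4} = 1 - 2 c$)
$H{\left(k \right)} = 0$ ($H{\left(k \right)} = 0 k = 0$)
$\sqrt{H{\left(-34 \right)} - E{\left(-22,-3 \right)}} = \sqrt{0 - \left(1 - -6\right)} = \sqrt{0 - \left(1 + 6\right)} = \sqrt{0 - 7} = \sqrt{-7} = i \sqrt{7}$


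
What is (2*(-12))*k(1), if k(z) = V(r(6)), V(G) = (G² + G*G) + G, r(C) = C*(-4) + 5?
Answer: -16872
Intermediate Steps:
r(C) = 5 - 4*C (r(C) = -4*C + 5 = 5 - 4*C)
V(G) = G + 2*G² (V(G) = (G² + G²) + G = 2*G² + G = G + 2*G²)
k(z) = 703 (k(z) = (5 - 4*6)*(1 + 2*(5 - 4*6)) = (5 - 24)*(1 + 2*(5 - 24)) = -19*(1 + 2*(-19)) = -19*(1 - 38) = -19*(-37) = 703)
(2*(-12))*k(1) = (2*(-12))*703 = -24*703 = -16872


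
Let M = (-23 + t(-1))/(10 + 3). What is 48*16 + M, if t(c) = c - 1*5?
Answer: 9955/13 ≈ 765.77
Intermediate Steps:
t(c) = -5 + c (t(c) = c - 5 = -5 + c)
M = -29/13 (M = (-23 + (-5 - 1))/(10 + 3) = (-23 - 6)/13 = -29*1/13 = -29/13 ≈ -2.2308)
48*16 + M = 48*16 - 29/13 = 768 - 29/13 = 9955/13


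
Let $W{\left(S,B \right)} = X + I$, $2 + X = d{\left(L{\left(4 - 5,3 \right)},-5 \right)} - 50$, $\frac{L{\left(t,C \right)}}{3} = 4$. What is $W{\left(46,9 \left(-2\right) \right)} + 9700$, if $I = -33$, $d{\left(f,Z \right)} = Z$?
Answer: $9610$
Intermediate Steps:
$L{\left(t,C \right)} = 12$ ($L{\left(t,C \right)} = 3 \cdot 4 = 12$)
$X = -57$ ($X = -2 - 55 = -57$)
$W{\left(S,B \right)} = -90$ ($W{\left(S,B \right)} = -57 - 33 = -90$)
$W{\left(46,9 \left(-2\right) \right)} + 9700 = -90 + 9700 = 9610$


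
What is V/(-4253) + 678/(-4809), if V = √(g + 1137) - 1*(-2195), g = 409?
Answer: -4479763/6817559 - √1546/4253 ≈ -0.66634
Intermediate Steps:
V = 2195 + √1546 (V = √(409 + 1137) - 1*(-2195) = √1546 + 2195 = 2195 + √1546 ≈ 2234.3)
V/(-4253) + 678/(-4809) = (2195 + √1546)/(-4253) + 678/(-4809) = (2195 + √1546)*(-1/4253) + 678*(-1/4809) = (-2195/4253 - √1546/4253) - 226/1603 = -4479763/6817559 - √1546/4253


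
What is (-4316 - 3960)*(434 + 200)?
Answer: -5246984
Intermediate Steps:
(-4316 - 3960)*(434 + 200) = -8276*634 = -5246984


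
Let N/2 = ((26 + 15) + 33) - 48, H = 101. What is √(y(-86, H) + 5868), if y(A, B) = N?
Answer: 4*√370 ≈ 76.942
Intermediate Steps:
N = 52 (N = 2*(((26 + 15) + 33) - 48) = 2*((41 + 33) - 48) = 2*(74 - 48) = 2*26 = 52)
y(A, B) = 52
√(y(-86, H) + 5868) = √(52 + 5868) = √5920 = 4*√370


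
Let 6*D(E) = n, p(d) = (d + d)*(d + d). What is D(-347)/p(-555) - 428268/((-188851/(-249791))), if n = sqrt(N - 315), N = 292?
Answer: -106977491988/188851 + I*sqrt(23)/7392600 ≈ -5.6647e+5 + 6.4873e-7*I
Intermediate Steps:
p(d) = 4*d**2 (p(d) = (2*d)*(2*d) = 4*d**2)
n = I*sqrt(23) (n = sqrt(292 - 315) = sqrt(-23) = I*sqrt(23) ≈ 4.7958*I)
D(E) = I*sqrt(23)/6 (D(E) = (I*sqrt(23))/6 = I*sqrt(23)/6)
D(-347)/p(-555) - 428268/((-188851/(-249791))) = (I*sqrt(23)/6)/((4*(-555)**2)) - 428268/((-188851/(-249791))) = (I*sqrt(23)/6)/((4*308025)) - 428268/((-188851*(-1/249791))) = (I*sqrt(23)/6)/1232100 - 428268/188851/249791 = (I*sqrt(23)/6)*(1/1232100) - 428268*249791/188851 = I*sqrt(23)/7392600 - 106977491988/188851 = -106977491988/188851 + I*sqrt(23)/7392600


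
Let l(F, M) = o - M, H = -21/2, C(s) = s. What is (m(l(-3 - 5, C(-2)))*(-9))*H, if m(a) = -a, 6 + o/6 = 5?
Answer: 378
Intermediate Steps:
o = -6 (o = -36 + 6*5 = -36 + 30 = -6)
H = -21/2 (H = -21*½ = -21/2 ≈ -10.500)
l(F, M) = -6 - M
(m(l(-3 - 5, C(-2)))*(-9))*H = (-(-6 - 1*(-2))*(-9))*(-21/2) = (-(-6 + 2)*(-9))*(-21/2) = (-1*(-4)*(-9))*(-21/2) = (4*(-9))*(-21/2) = -36*(-21/2) = 378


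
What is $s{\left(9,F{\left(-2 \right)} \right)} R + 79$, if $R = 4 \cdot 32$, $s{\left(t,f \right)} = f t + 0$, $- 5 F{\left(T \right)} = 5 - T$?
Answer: $- \frac{7669}{5} \approx -1533.8$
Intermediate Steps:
$F{\left(T \right)} = -1 + \frac{T}{5}$ ($F{\left(T \right)} = - \frac{5 - T}{5} = -1 + \frac{T}{5}$)
$s{\left(t,f \right)} = f t$
$R = 128$
$s{\left(9,F{\left(-2 \right)} \right)} R + 79 = \left(-1 + \frac{1}{5} \left(-2\right)\right) 9 \cdot 128 + 79 = \left(-1 - \frac{2}{5}\right) 9 \cdot 128 + 79 = \left(- \frac{7}{5}\right) 9 \cdot 128 + 79 = \left(- \frac{63}{5}\right) 128 + 79 = - \frac{8064}{5} + 79 = - \frac{7669}{5}$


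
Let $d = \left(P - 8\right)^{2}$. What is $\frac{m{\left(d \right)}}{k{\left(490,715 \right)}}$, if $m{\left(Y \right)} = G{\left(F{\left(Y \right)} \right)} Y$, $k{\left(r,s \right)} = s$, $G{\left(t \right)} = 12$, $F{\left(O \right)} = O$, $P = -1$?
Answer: $\frac{972}{715} \approx 1.3594$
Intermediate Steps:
$d = 81$ ($d = \left(-1 - 8\right)^{2} = \left(-9\right)^{2} = 81$)
$m{\left(Y \right)} = 12 Y$
$\frac{m{\left(d \right)}}{k{\left(490,715 \right)}} = \frac{12 \cdot 81}{715} = 972 \cdot \frac{1}{715} = \frac{972}{715}$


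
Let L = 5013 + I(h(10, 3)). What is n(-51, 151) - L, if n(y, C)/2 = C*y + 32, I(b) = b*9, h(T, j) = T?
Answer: -20441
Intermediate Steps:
I(b) = 9*b
L = 5103 (L = 5013 + 9*10 = 5013 + 90 = 5103)
n(y, C) = 64 + 2*C*y (n(y, C) = 2*(C*y + 32) = 2*(32 + C*y) = 64 + 2*C*y)
n(-51, 151) - L = (64 + 2*151*(-51)) - 1*5103 = (64 - 15402) - 5103 = -15338 - 5103 = -20441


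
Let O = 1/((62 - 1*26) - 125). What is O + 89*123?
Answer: 974282/89 ≈ 10947.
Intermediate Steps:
O = -1/89 (O = 1/((62 - 26) - 125) = 1/(36 - 125) = 1/(-89) = -1/89 ≈ -0.011236)
O + 89*123 = -1/89 + 89*123 = -1/89 + 10947 = 974282/89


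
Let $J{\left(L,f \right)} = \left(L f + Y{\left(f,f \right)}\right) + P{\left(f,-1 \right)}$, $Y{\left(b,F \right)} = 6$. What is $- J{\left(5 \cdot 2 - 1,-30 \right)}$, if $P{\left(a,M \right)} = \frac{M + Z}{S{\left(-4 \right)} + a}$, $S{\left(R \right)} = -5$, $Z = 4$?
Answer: $\frac{9243}{35} \approx 264.09$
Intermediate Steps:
$P{\left(a,M \right)} = \frac{4 + M}{-5 + a}$ ($P{\left(a,M \right)} = \frac{M + 4}{-5 + a} = \frac{4 + M}{-5 + a}$)
$J{\left(L,f \right)} = 6 + \frac{3}{-5 + f} + L f$ ($J{\left(L,f \right)} = \left(L f + 6\right) + \frac{4 - 1}{-5 + f} = \left(6 + L f\right) + \frac{1}{-5 + f} 3 = \left(6 + L f\right) + \frac{3}{-5 + f} = 6 + \frac{3}{-5 + f} + L f$)
$- J{\left(5 \cdot 2 - 1,-30 \right)} = - \frac{3 + \left(-5 - 30\right) \left(6 + \left(5 \cdot 2 - 1\right) \left(-30\right)\right)}{-5 - 30} = - \frac{3 - 35 \left(6 + \left(10 - 1\right) \left(-30\right)\right)}{-35} = - \frac{\left(-1\right) \left(3 - 35 \left(6 + 9 \left(-30\right)\right)\right)}{35} = - \frac{\left(-1\right) \left(3 - 35 \left(6 - 270\right)\right)}{35} = - \frac{\left(-1\right) \left(3 - -9240\right)}{35} = - \frac{\left(-1\right) \left(3 + 9240\right)}{35} = - \frac{\left(-1\right) 9243}{35} = \left(-1\right) \left(- \frac{9243}{35}\right) = \frac{9243}{35}$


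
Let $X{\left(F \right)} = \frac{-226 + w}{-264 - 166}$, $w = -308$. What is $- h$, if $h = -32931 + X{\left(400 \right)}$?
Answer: $\frac{7079898}{215} \approx 32930.0$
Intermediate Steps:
$X{\left(F \right)} = \frac{267}{215}$ ($X{\left(F \right)} = \frac{-226 - 308}{-264 - 166} = - \frac{534}{-430} = \left(-534\right) \left(- \frac{1}{430}\right) = \frac{267}{215}$)
$h = - \frac{7079898}{215}$ ($h = -32931 + \frac{267}{215} = - \frac{7079898}{215} \approx -32930.0$)
$- h = \left(-1\right) \left(- \frac{7079898}{215}\right) = \frac{7079898}{215}$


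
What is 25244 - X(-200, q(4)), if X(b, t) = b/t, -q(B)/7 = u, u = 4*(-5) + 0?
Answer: 176718/7 ≈ 25245.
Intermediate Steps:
u = -20 (u = -20 + 0 = -20)
q(B) = 140 (q(B) = -7*(-20) = 140)
25244 - X(-200, q(4)) = 25244 - (-200)/140 = 25244 - 1*(-10/7) = 25244 + 10/7 = 176718/7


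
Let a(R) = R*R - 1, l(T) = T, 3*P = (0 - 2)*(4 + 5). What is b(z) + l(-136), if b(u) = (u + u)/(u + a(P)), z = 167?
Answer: -13569/101 ≈ -134.35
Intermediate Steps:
P = -6 (P = ((0 - 2)*(4 + 5))/3 = (-2*9)/3 = (⅓)*(-18) = -6)
a(R) = -1 + R² (a(R) = R² - 1 = -1 + R²)
b(u) = 2*u/(35 + u) (b(u) = (u + u)/(u + (-1 + (-6)²)) = (2*u)/(u + (-1 + 36)) = (2*u)/(u + 35) = (2*u)/(35 + u) = 2*u/(35 + u))
b(z) + l(-136) = 2*167/(35 + 167) - 136 = 2*167/202 - 136 = 2*167*(1/202) - 136 = 167/101 - 136 = -13569/101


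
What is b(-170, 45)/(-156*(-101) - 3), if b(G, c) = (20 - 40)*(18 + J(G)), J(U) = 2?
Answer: -400/15753 ≈ -0.025392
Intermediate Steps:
b(G, c) = -400 (b(G, c) = (20 - 40)*(18 + 2) = -20*20 = -400)
b(-170, 45)/(-156*(-101) - 3) = -400/(-156*(-101) - 3) = -400/(15756 - 3) = -400/15753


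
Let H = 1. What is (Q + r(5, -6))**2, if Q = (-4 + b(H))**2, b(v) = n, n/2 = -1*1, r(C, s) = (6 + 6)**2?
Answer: 32400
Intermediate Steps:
r(C, s) = 144 (r(C, s) = 12**2 = 144)
n = -2 (n = 2*(-1*1) = 2*(-1) = -2)
b(v) = -2
Q = 36 (Q = (-4 - 2)**2 = (-6)**2 = 36)
(Q + r(5, -6))**2 = (36 + 144)**2 = 180**2 = 32400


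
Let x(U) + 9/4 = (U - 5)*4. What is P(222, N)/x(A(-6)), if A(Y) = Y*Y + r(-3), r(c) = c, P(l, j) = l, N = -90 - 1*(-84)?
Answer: 888/439 ≈ 2.0228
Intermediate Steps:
N = -6 (N = -90 + 84 = -6)
A(Y) = -3 + Y² (A(Y) = Y*Y - 3 = Y² - 3 = -3 + Y²)
x(U) = -89/4 + 4*U (x(U) = -9/4 + (U - 5)*4 = -9/4 + (-5 + U)*4 = -9/4 + (-20 + 4*U) = -89/4 + 4*U)
P(222, N)/x(A(-6)) = 222/(-89/4 + 4*(-3 + (-6)²)) = 222/(-89/4 + 4*(-3 + 36)) = 222/(-89/4 + 4*33) = 222/(-89/4 + 132) = 222/(439/4) = 222*(4/439) = 888/439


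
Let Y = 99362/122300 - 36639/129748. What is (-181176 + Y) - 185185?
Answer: -1453368507113331/3967045100 ≈ -3.6636e+5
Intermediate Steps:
Y = 2102767769/3967045100 (Y = 99362*(1/122300) - 36639*1/129748 = 49681/61150 - 36639/129748 = 2102767769/3967045100 ≈ 0.53006)
(-181176 + Y) - 185185 = (-181176 + 2102767769/3967045100) - 185185 = -718731260269831/3967045100 - 185185 = -1453368507113331/3967045100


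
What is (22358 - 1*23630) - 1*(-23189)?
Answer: 21917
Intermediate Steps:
(22358 - 1*23630) - 1*(-23189) = (22358 - 23630) + 23189 = -1272 + 23189 = 21917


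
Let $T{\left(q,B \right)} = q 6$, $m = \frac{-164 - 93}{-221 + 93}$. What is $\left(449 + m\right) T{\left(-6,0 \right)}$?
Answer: $- \frac{519561}{32} \approx -16236.0$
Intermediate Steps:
$m = \frac{257}{128}$ ($m = - \frac{257}{-128} = \left(-257\right) \left(- \frac{1}{128}\right) = \frac{257}{128} \approx 2.0078$)
$T{\left(q,B \right)} = 6 q$
$\left(449 + m\right) T{\left(-6,0 \right)} = \left(449 + \frac{257}{128}\right) 6 \left(-6\right) = \frac{57729}{128} \left(-36\right) = - \frac{519561}{32}$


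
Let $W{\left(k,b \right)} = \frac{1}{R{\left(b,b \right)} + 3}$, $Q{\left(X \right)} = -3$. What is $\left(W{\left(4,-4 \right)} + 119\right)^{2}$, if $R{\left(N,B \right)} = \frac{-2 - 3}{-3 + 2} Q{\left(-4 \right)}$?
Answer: $\frac{2036329}{144} \approx 14141.0$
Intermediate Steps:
$R{\left(N,B \right)} = -15$ ($R{\left(N,B \right)} = \frac{-2 - 3}{-3 + 2} \left(-3\right) = - \frac{5}{-1} \left(-3\right) = \left(-5\right) \left(-1\right) \left(-3\right) = 5 \left(-3\right) = -15$)
$W{\left(k,b \right)} = - \frac{1}{12}$ ($W{\left(k,b \right)} = \frac{1}{-15 + 3} = \frac{1}{-12} = - \frac{1}{12}$)
$\left(W{\left(4,-4 \right)} + 119\right)^{2} = \left(- \frac{1}{12} + 119\right)^{2} = \left(\frac{1427}{12}\right)^{2} = \frac{2036329}{144}$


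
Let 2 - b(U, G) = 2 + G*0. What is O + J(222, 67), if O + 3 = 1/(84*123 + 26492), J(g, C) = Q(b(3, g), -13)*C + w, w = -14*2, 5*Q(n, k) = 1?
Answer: -3240507/184120 ≈ -17.600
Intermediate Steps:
b(U, G) = 0 (b(U, G) = 2 - (2 + G*0) = 2 - (2 + 0) = 2 - 1*2 = 2 - 2 = 0)
Q(n, k) = ⅕ (Q(n, k) = (⅕)*1 = ⅕)
w = -28
J(g, C) = -28 + C/5 (J(g, C) = C/5 - 28 = -28 + C/5)
O = -110471/36824 (O = -3 + 1/(84*123 + 26492) = -3 + 1/(10332 + 26492) = -3 + 1/36824 = -110471/36824 ≈ -3.0000)
O + J(222, 67) = -110471/36824 + (-28 + (⅕)*67) = -110471/36824 + (-28 + 67/5) = -110471/36824 - 73/5 = -3240507/184120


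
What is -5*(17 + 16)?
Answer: -165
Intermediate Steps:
-5*(17 + 16) = -5*33 = -165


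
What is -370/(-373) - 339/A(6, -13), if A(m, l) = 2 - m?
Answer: 127927/1492 ≈ 85.742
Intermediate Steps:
-370/(-373) - 339/A(6, -13) = -370/(-373) - 339/(2 - 1*6) = -370*(-1/373) - 339/(2 - 6) = 370/373 - 339/(-4) = 370/373 - 339*(-¼) = 370/373 + 339/4 = 127927/1492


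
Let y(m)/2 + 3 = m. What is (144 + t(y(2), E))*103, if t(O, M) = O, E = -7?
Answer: 14626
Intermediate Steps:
y(m) = -6 + 2*m
(144 + t(y(2), E))*103 = (144 + (-6 + 2*2))*103 = (144 + (-6 + 4))*103 = (144 - 2)*103 = 142*103 = 14626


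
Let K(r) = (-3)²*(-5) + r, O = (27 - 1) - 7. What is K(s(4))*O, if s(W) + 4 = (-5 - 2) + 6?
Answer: -950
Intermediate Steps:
s(W) = -5 (s(W) = -4 + ((-5 - 2) + 6) = -4 + (-7 + 6) = -4 - 1 = -5)
O = 19 (O = 26 - 7 = 19)
K(r) = -45 + r (K(r) = 9*(-5) + r = -45 + r)
K(s(4))*O = (-45 - 5)*19 = -50*19 = -950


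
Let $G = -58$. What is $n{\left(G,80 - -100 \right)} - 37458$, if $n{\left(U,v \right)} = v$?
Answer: $-37278$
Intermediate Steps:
$n{\left(G,80 - -100 \right)} - 37458 = \left(80 - -100\right) - 37458 = \left(80 + 100\right) - 37458 = 180 - 37458 = -37278$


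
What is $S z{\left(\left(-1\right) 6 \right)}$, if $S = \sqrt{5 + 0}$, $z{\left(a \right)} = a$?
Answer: $- 6 \sqrt{5} \approx -13.416$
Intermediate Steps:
$S = \sqrt{5} \approx 2.2361$
$S z{\left(\left(-1\right) 6 \right)} = \sqrt{5} \left(\left(-1\right) 6\right) = \sqrt{5} \left(-6\right) = - 6 \sqrt{5}$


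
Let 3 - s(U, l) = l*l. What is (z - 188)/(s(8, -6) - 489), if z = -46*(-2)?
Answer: 16/87 ≈ 0.18391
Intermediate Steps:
z = 92
s(U, l) = 3 - l² (s(U, l) = 3 - l*l = 3 - l²)
(z - 188)/(s(8, -6) - 489) = (92 - 188)/((3 - 1*(-6)²) - 489) = -96/((3 - 1*36) - 489) = -96/((3 - 36) - 489) = -96/(-33 - 489) = -96/(-522) = -96*(-1/522) = 16/87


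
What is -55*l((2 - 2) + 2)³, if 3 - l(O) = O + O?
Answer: 55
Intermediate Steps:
l(O) = 3 - 2*O (l(O) = 3 - (O + O) = 3 - 2*O)
-55*l((2 - 2) + 2)³ = -55*(3 - 2*((2 - 2) + 2))³ = -55*(3 - 2*(0 + 2))³ = -55*(3 - 2*2)³ = -55*(3 - 4)³ = -55*(-1)³ = -55*(-1) = 55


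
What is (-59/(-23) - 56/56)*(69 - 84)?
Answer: -540/23 ≈ -23.478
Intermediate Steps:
(-59/(-23) - 56/56)*(69 - 84) = (-59*(-1/23) - 56*1/56)*(-15) = (59/23 - 1)*(-15) = (36/23)*(-15) = -540/23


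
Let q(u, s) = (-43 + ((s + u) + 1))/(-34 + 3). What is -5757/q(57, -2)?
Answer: 178467/13 ≈ 13728.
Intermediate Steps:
q(u, s) = 42/31 - s/31 - u/31 (q(u, s) = (-43 + (1 + s + u))/(-31) = (-42 + s + u)*(-1/31) = 42/31 - s/31 - u/31)
-5757/q(57, -2) = -5757/(42/31 - 1/31*(-2) - 1/31*57) = -5757/(42/31 + 2/31 - 57/31) = -5757/(-13/31) = -5757*(-31/13) = 178467/13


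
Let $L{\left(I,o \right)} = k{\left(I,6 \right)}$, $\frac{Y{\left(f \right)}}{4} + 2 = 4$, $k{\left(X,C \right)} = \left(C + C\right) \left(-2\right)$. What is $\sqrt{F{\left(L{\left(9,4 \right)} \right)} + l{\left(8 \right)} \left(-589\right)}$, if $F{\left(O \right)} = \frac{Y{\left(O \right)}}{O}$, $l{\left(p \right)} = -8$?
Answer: $\frac{\sqrt{42405}}{3} \approx 68.642$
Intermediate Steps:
$k{\left(X,C \right)} = - 4 C$ ($k{\left(X,C \right)} = 2 C \left(-2\right) = - 4 C$)
$Y{\left(f \right)} = 8$ ($Y{\left(f \right)} = -8 + 4 \cdot 4 = -8 + 16 = 8$)
$L{\left(I,o \right)} = -24$ ($L{\left(I,o \right)} = \left(-4\right) 6 = -24$)
$F{\left(O \right)} = \frac{8}{O}$
$\sqrt{F{\left(L{\left(9,4 \right)} \right)} + l{\left(8 \right)} \left(-589\right)} = \sqrt{\frac{8}{-24} - -4712} = \sqrt{8 \left(- \frac{1}{24}\right) + 4712} = \sqrt{- \frac{1}{3} + 4712} = \sqrt{\frac{14135}{3}} = \frac{\sqrt{42405}}{3}$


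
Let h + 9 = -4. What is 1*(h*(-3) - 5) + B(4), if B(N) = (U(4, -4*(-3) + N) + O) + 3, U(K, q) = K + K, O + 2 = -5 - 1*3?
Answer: 35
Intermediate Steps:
h = -13 (h = -9 - 4 = -13)
O = -10 (O = -2 + (-5 - 1*3) = -2 + (-5 - 3) = -2 - 8 = -10)
U(K, q) = 2*K
B(N) = 1 (B(N) = (2*4 - 10) + 3 = (8 - 10) + 3 = -2 + 3 = 1)
1*(h*(-3) - 5) + B(4) = 1*(-13*(-3) - 5) + 1 = 1*(39 - 5) + 1 = 1*34 + 1 = 34 + 1 = 35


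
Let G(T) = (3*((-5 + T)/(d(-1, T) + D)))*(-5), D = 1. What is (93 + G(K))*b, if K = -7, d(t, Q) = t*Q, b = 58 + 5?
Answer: 14553/2 ≈ 7276.5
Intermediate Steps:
b = 63
d(t, Q) = Q*t
G(T) = -15*(-5 + T)/(1 - T) (G(T) = (3*((-5 + T)/(T*(-1) + 1)))*(-5) = (3*((-5 + T)/(-T + 1)))*(-5) = (3*((-5 + T)/(1 - T)))*(-5) = (3*(-5 + T)/(1 - T))*(-5) = -15*(-5 + T)/(1 - T))
(93 + G(K))*b = (93 + 15*(5 - 1*(-7))/(1 - 1*(-7)))*63 = (93 + 15*(5 + 7)/(1 + 7))*63 = (93 + 15*12/8)*63 = (93 + 15*(⅛)*12)*63 = (93 + 45/2)*63 = (231/2)*63 = 14553/2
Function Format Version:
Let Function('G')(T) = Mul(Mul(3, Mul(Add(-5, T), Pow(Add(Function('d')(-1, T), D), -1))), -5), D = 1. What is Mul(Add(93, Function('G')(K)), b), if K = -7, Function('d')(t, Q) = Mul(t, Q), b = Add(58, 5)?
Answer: Rational(14553, 2) ≈ 7276.5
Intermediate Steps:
b = 63
Function('d')(t, Q) = Mul(Q, t)
Function('G')(T) = Mul(-15, Pow(Add(1, Mul(-1, T)), -1), Add(-5, T)) (Function('G')(T) = Mul(Mul(3, Mul(Add(-5, T), Pow(Add(Mul(T, -1), 1), -1))), -5) = Mul(Mul(3, Mul(Add(-5, T), Pow(Add(Mul(-1, T), 1), -1))), -5) = Mul(Mul(3, Mul(Add(-5, T), Pow(Add(1, Mul(-1, T)), -1))), -5) = Mul(Mul(3, Mul(Pow(Add(1, Mul(-1, T)), -1), Add(-5, T))), -5) = Mul(Mul(3, Pow(Add(1, Mul(-1, T)), -1), Add(-5, T)), -5) = Mul(-15, Pow(Add(1, Mul(-1, T)), -1), Add(-5, T)))
Mul(Add(93, Function('G')(K)), b) = Mul(Add(93, Mul(15, Pow(Add(1, Mul(-1, -7)), -1), Add(5, Mul(-1, -7)))), 63) = Mul(Add(93, Mul(15, Pow(Add(1, 7), -1), Add(5, 7))), 63) = Mul(Add(93, Mul(15, Pow(8, -1), 12)), 63) = Mul(Add(93, Mul(15, Rational(1, 8), 12)), 63) = Mul(Add(93, Rational(45, 2)), 63) = Mul(Rational(231, 2), 63) = Rational(14553, 2)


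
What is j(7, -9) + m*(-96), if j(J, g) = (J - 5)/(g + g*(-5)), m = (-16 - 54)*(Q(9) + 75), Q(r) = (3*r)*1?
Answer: 12337921/18 ≈ 6.8544e+5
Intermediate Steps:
Q(r) = 3*r
m = -7140 (m = (-16 - 54)*(3*9 + 75) = -70*(27 + 75) = -70*102 = -7140)
j(J, g) = -(-5 + J)/(4*g) (j(J, g) = (-5 + J)/(g - 5*g) = (-5 + J)/((-4*g)) = (-5 + J)*(-1/(4*g)) = -(-5 + J)/(4*g))
j(7, -9) + m*(-96) = (¼)*(5 - 1*7)/(-9) - 7140*(-96) = (¼)*(-⅑)*(5 - 7) + 685440 = (¼)*(-⅑)*(-2) + 685440 = 1/18 + 685440 = 12337921/18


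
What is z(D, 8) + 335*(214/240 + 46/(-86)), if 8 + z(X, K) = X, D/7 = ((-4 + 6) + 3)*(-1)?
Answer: 78971/1032 ≈ 76.522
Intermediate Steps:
D = -35 (D = 7*(((-4 + 6) + 3)*(-1)) = 7*((2 + 3)*(-1)) = 7*(5*(-1)) = 7*(-5) = -35)
z(X, K) = -8 + X
z(D, 8) + 335*(214/240 + 46/(-86)) = (-8 - 35) + 335*(214/240 + 46/(-86)) = -43 + 335*(214*(1/240) + 46*(-1/86)) = -43 + 335*(107/120 - 23/43) = -43 + 335*(1841/5160) = -43 + 123347/1032 = 78971/1032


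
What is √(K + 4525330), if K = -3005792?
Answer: √1519538 ≈ 1232.7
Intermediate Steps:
√(K + 4525330) = √(-3005792 + 4525330) = √1519538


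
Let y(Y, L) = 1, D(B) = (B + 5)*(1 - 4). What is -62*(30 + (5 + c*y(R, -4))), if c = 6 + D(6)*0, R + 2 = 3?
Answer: -2542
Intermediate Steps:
R = 1 (R = -2 + 3 = 1)
D(B) = -15 - 3*B (D(B) = (5 + B)*(-3) = -15 - 3*B)
c = 6 (c = 6 + (-15 - 3*6)*0 = 6 + (-15 - 18)*0 = 6 - 33*0 = 6 + 0 = 6)
-62*(30 + (5 + c*y(R, -4))) = -62*(30 + (5 + 6*1)) = -62*(30 + (5 + 6)) = -62*(30 + 11) = -62*41 = -2542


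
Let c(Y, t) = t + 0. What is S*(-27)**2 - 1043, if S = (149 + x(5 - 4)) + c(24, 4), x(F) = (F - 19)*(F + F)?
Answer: 84250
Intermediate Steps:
c(Y, t) = t
x(F) = 2*F*(-19 + F) (x(F) = (-19 + F)*(2*F) = 2*F*(-19 + F))
S = 117 (S = (149 + 2*(5 - 4)*(-19 + (5 - 4))) + 4 = (149 + 2*1*(-19 + 1)) + 4 = (149 + 2*1*(-18)) + 4 = (149 - 36) + 4 = 113 + 4 = 117)
S*(-27)**2 - 1043 = 117*(-27)**2 - 1043 = 117*729 - 1043 = 85293 - 1043 = 84250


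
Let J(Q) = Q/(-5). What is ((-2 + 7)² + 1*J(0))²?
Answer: 625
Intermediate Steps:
J(Q) = -Q/5 (J(Q) = Q*(-⅕) = -Q/5)
((-2 + 7)² + 1*J(0))² = ((-2 + 7)² + 1*(-⅕*0))² = (5² + 1*0)² = (25 + 0)² = 25² = 625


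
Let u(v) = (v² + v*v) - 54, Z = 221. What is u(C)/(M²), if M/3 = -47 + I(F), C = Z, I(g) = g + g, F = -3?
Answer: 97628/25281 ≈ 3.8617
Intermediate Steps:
I(g) = 2*g
C = 221
M = -159 (M = 3*(-47 + 2*(-3)) = 3*(-47 - 6) = 3*(-53) = -159)
u(v) = -54 + 2*v² (u(v) = (v² + v²) - 54 = 2*v² - 54 = -54 + 2*v²)
u(C)/(M²) = (-54 + 2*221²)/((-159)²) = (-54 + 2*48841)/25281 = (-54 + 97682)*(1/25281) = 97628*(1/25281) = 97628/25281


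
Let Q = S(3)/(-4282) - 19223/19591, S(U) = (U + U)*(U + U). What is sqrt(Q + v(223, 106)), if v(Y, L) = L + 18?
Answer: sqrt(216415465343687753)/41944331 ≈ 11.091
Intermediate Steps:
v(Y, L) = 18 + L
S(U) = 4*U**2 (S(U) = (2*U)*(2*U) = 4*U**2)
Q = -41509081/41944331 (Q = (4*3**2)/(-4282) - 19223/19591 = (4*9)*(-1/4282) - 19223*1/19591 = 36*(-1/4282) - 19223/19591 = -18/2141 - 19223/19591 = -41509081/41944331 ≈ -0.98962)
sqrt(Q + v(223, 106)) = sqrt(-41509081/41944331 + (18 + 106)) = sqrt(-41509081/41944331 + 124) = sqrt(5159587963/41944331) = sqrt(216415465343687753)/41944331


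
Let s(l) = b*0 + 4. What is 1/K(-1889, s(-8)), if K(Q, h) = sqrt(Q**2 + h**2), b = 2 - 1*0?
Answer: sqrt(3568337)/3568337 ≈ 0.00052938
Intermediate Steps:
b = 2 (b = 2 + 0 = 2)
s(l) = 4 (s(l) = 2*0 + 4 = 0 + 4 = 4)
1/K(-1889, s(-8)) = 1/(sqrt((-1889)**2 + 4**2)) = 1/(sqrt(3568321 + 16)) = 1/(sqrt(3568337)) = sqrt(3568337)/3568337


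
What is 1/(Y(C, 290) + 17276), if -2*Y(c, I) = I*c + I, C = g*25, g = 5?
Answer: -1/994 ≈ -0.0010060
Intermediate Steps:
C = 125 (C = 5*25 = 125)
Y(c, I) = -I/2 - I*c/2 (Y(c, I) = -(I*c + I)/2 = -(I + I*c)/2 = -I/2 - I*c/2)
1/(Y(C, 290) + 17276) = 1/(-1/2*290*(1 + 125) + 17276) = 1/(-1/2*290*126 + 17276) = 1/(-18270 + 17276) = 1/(-994) = -1/994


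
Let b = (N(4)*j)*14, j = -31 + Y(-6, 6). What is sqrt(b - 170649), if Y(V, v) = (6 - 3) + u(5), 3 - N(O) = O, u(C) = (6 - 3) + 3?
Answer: I*sqrt(170341) ≈ 412.72*I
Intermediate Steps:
u(C) = 6 (u(C) = 3 + 3 = 6)
N(O) = 3 - O
Y(V, v) = 9 (Y(V, v) = (6 - 3) + 6 = 3 + 6 = 9)
j = -22 (j = -31 + 9 = -22)
b = 308 (b = ((3 - 1*4)*(-22))*14 = ((3 - 4)*(-22))*14 = -1*(-22)*14 = 22*14 = 308)
sqrt(b - 170649) = sqrt(308 - 170649) = sqrt(-170341) = I*sqrt(170341)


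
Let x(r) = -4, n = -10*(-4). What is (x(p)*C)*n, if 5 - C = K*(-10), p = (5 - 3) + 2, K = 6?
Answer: -10400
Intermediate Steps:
p = 4 (p = 2 + 2 = 4)
n = 40
C = 65 (C = 5 - 6*(-10) = 5 - 1*(-60) = 5 + 60 = 65)
(x(p)*C)*n = -4*65*40 = -260*40 = -10400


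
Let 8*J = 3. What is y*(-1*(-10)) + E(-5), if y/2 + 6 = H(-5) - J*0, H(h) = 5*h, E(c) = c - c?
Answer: -620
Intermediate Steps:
J = 3/8 (J = (1/8)*3 = 3/8 ≈ 0.37500)
E(c) = 0
y = -62 (y = -12 + 2*(5*(-5) - 3*0/8) = -12 + 2*(-25 - 1*0) = -12 + 2*(-25 + 0) = -12 + 2*(-25) = -12 - 50 = -62)
y*(-1*(-10)) + E(-5) = -(-62)*(-10) + 0 = -62*10 + 0 = -620 + 0 = -620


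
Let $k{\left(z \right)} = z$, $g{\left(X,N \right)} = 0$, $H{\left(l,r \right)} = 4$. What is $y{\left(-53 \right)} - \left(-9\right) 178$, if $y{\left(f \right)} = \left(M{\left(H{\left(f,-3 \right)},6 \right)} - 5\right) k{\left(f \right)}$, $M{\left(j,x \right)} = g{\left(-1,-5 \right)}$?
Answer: $1867$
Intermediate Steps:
$M{\left(j,x \right)} = 0$
$y{\left(f \right)} = - 5 f$ ($y{\left(f \right)} = \left(0 - 5\right) f = - 5 f$)
$y{\left(-53 \right)} - \left(-9\right) 178 = \left(-5\right) \left(-53\right) - \left(-9\right) 178 = 265 - -1602 = 265 + 1602 = 1867$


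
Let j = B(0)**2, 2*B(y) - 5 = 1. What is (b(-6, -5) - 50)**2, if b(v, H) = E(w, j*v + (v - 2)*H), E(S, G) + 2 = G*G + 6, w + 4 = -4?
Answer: 22500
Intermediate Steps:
B(y) = 3 (B(y) = 5/2 + (1/2)*1 = 5/2 + 1/2 = 3)
j = 9 (j = 3**2 = 9)
w = -8 (w = -4 - 4 = -8)
E(S, G) = 4 + G**2 (E(S, G) = -2 + (G*G + 6) = -2 + (G**2 + 6) = -2 + (6 + G**2) = 4 + G**2)
b(v, H) = 4 + (9*v + H*(-2 + v))**2 (b(v, H) = 4 + (9*v + (v - 2)*H)**2 = 4 + (9*v + (-2 + v)*H)**2 = 4 + (9*v + H*(-2 + v))**2)
(b(-6, -5) - 50)**2 = ((4 + (-2*(-5) + 9*(-6) - 5*(-6))**2) - 50)**2 = ((4 + (10 - 54 + 30)**2) - 50)**2 = ((4 + (-14)**2) - 50)**2 = ((4 + 196) - 50)**2 = (200 - 50)**2 = 150**2 = 22500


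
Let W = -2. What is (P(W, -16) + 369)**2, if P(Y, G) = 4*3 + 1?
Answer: 145924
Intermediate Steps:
P(Y, G) = 13 (P(Y, G) = 12 + 1 = 13)
(P(W, -16) + 369)**2 = (13 + 369)**2 = 382**2 = 145924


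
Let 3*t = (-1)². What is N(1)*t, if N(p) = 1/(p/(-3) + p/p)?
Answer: ½ ≈ 0.50000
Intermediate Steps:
t = ⅓ (t = (⅓)*(-1)² = (⅓)*1 = ⅓ ≈ 0.33333)
N(p) = 1/(1 - p/3) (N(p) = 1/(p*(-⅓) + 1) = 1/(-p/3 + 1) = 1/(1 - p/3))
N(1)*t = -3/(-3 + 1)*(⅓) = -3/(-2)*(⅓) = -3*(-½)*(⅓) = (3/2)*(⅓) = ½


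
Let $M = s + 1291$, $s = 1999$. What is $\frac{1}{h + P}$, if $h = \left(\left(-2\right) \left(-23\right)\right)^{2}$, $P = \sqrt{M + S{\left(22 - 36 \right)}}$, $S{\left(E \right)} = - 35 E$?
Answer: $\frac{529}{1118419} - \frac{3 \sqrt{105}}{2236838} \approx 0.00045925$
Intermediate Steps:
$M = 3290$ ($M = 1999 + 1291 = 3290$)
$P = 6 \sqrt{105}$ ($P = \sqrt{3290 - 35 \left(22 - 36\right)} = \sqrt{3290 - -490} = \sqrt{3290 + 490} = \sqrt{3780} = 6 \sqrt{105} \approx 61.482$)
$h = 2116$ ($h = 46^{2} = 2116$)
$\frac{1}{h + P} = \frac{1}{2116 + 6 \sqrt{105}}$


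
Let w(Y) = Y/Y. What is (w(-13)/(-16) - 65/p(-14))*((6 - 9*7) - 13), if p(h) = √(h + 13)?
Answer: 35/8 - 4550*I ≈ 4.375 - 4550.0*I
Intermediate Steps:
w(Y) = 1
p(h) = √(13 + h)
(w(-13)/(-16) - 65/p(-14))*((6 - 9*7) - 13) = (1/(-16) - 65/√(13 - 14))*((6 - 9*7) - 13) = (1*(-1/16) - 65*(-I))*((6 - 63) - 13) = (-1/16 - 65*(-I))*(-57 - 13) = (-1/16 - (-65)*I)*(-70) = (-1/16 + 65*I)*(-70) = 35/8 - 4550*I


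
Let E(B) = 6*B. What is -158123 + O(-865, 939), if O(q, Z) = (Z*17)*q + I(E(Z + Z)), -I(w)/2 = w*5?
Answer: -14078798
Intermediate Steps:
I(w) = -10*w (I(w) = -2*w*5 = -10*w)
O(q, Z) = -120*Z + 17*Z*q (O(q, Z) = (Z*17)*q - 60*(Z + Z) = (17*Z)*q - 60*2*Z = 17*Z*q - 120*Z = -120*Z + 17*Z*q)
-158123 + O(-865, 939) = -158123 + 939*(-120 + 17*(-865)) = -158123 + 939*(-120 - 14705) = -158123 + 939*(-14825) = -158123 - 13920675 = -14078798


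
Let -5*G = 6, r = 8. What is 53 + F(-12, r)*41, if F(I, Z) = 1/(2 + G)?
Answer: 417/4 ≈ 104.25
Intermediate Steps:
G = -6/5 (G = -⅕*6 = -6/5 ≈ -1.2000)
F(I, Z) = 5/4 (F(I, Z) = 1/(2 - 6/5) = 1/(⅘) = 5/4)
53 + F(-12, r)*41 = 53 + (5/4)*41 = 53 + 205/4 = 417/4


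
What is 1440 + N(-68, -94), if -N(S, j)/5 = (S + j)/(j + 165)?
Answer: 103050/71 ≈ 1451.4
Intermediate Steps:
N(S, j) = -5*(S + j)/(165 + j) (N(S, j) = -5*(S + j)/(j + 165) = -5*(S + j)/(165 + j))
1440 + N(-68, -94) = 1440 + 5*(-1*(-68) - 1*(-94))/(165 - 94) = 1440 + 5*(68 + 94)/71 = 1440 + 5*(1/71)*162 = 1440 + 810/71 = 103050/71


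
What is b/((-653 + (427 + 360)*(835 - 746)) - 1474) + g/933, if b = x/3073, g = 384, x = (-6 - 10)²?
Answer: 6678607680/16226881237 ≈ 0.41158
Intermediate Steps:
x = 256 (x = (-16)² = 256)
b = 256/3073 ≈ 0.083306
b/((-653 + (427 + 360)*(835 - 746)) - 1474) + g/933 = 256/(3073*((-653 + (427 + 360)*(835 - 746)) - 1474)) + 384/933 = 256/(3073*((-653 + 787*89) - 1474)) + 384*(1/933) = 256/(3073*((-653 + 70043) - 1474)) + 128/311 = 256/(3073*(69390 - 1474)) + 128/311 = (256/3073)/67916 + 128/311 = (256/3073)*(1/67916) + 128/311 = 64/52176467 + 128/311 = 6678607680/16226881237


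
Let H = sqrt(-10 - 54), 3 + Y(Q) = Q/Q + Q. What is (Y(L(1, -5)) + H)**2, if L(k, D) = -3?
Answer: (5 - 8*I)**2 ≈ -39.0 - 80.0*I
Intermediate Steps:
Y(Q) = -2 + Q (Y(Q) = -3 + (Q/Q + Q) = -3 + (1 + Q) = -2 + Q)
H = 8*I (H = sqrt(-64) = 8*I ≈ 8.0*I)
(Y(L(1, -5)) + H)**2 = ((-2 - 3) + 8*I)**2 = (-5 + 8*I)**2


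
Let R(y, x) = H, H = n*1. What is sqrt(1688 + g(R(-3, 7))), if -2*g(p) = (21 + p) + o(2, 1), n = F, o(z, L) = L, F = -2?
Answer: sqrt(1678) ≈ 40.963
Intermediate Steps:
n = -2
H = -2 (H = -2*1 = -2)
R(y, x) = -2
g(p) = -11 - p/2 (g(p) = -((21 + p) + 1)/2 = -(22 + p)/2 = -11 - p/2)
sqrt(1688 + g(R(-3, 7))) = sqrt(1688 + (-11 - 1/2*(-2))) = sqrt(1688 + (-11 + 1)) = sqrt(1688 - 10) = sqrt(1678)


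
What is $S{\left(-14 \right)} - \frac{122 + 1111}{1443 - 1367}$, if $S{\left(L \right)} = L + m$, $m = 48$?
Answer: $\frac{1351}{76} \approx 17.776$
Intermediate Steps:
$S{\left(L \right)} = 48 + L$ ($S{\left(L \right)} = L + 48 = 48 + L$)
$S{\left(-14 \right)} - \frac{122 + 1111}{1443 - 1367} = \left(48 - 14\right) - \frac{122 + 1111}{1443 - 1367} = 34 - \frac{1233}{76} = \frac{1351}{76}$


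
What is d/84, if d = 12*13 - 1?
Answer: 155/84 ≈ 1.8452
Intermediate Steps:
d = 155 (d = 156 - 1 = 155)
d/84 = 155/84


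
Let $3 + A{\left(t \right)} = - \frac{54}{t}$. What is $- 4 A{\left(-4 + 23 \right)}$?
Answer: $\frac{444}{19} \approx 23.368$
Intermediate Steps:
$A{\left(t \right)} = -3 - \frac{54}{t}$
$- 4 A{\left(-4 + 23 \right)} = - 4 \left(-3 - \frac{54}{-4 + 23}\right) = - 4 \left(-3 - \frac{54}{19}\right) = \left(-4\right) \left(- \frac{111}{19}\right) = \frac{444}{19}$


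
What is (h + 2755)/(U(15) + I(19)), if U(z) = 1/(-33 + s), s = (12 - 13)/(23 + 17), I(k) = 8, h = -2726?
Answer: 38309/10528 ≈ 3.6388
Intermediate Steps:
s = -1/40 ≈ -0.025000
U(z) = -40/1321 (U(z) = 1/(-33 - 1/40) = 1/(-1321/40) = -40/1321)
(h + 2755)/(U(15) + I(19)) = (-2726 + 2755)/(-40/1321 + 8) = 29/(10528/1321) = 29*(1321/10528) = 38309/10528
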